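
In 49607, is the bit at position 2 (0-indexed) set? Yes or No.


0b1100000111000111, bit 2 = 1. Yes

Yes


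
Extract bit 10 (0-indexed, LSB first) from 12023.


0b10111011110111, position 10 = 1

1


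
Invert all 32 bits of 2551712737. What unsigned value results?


2551712737 ^ 4294967295 = 1743254558

1743254558


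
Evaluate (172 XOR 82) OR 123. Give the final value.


Step 1: 172 ^ 82 = 254
Step 2: 254 | 123 = 255

255


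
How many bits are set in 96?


0b1100000 has 2 set bits

2


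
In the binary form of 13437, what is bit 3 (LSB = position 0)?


0b11010001111101, position 3 = 1

1


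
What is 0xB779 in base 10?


B779 hex = 46969 decimal

46969


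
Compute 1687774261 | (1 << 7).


1687774261 | (1 << 7) = 1687774261 | 128 = 1687774389

1687774389


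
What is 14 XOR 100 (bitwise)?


0b1110 ^ 0b1100100 = 0b1101010 = 106

106


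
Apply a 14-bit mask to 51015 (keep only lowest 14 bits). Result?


51015 & 16383 = 1863

1863


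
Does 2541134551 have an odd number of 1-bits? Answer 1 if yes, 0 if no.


0b10010111011101101010001011010111 has 19 ones => parity 1

1


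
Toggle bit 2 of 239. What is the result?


239 ^ (1 << 2) = 239 ^ 4 = 235

235


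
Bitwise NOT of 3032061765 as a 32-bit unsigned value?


~0b10110100101110011001011101000101 = 0b1001011010001100110100010111010 = 1262905530 (32-bit unsigned)

1262905530


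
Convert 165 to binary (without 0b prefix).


165 = 10100101 in binary

10100101


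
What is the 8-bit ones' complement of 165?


165 ^ 255 = 90

90


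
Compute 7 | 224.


0b111 | 0b11100000 = 0b11100111 = 231

231


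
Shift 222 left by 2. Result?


0b11011110 << 2 = 0b1101111000 = 888

888


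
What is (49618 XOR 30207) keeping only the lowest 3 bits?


Step 1: 49618 ^ 30207 = 46125
Step 2: 46125 & 7 = 5

5


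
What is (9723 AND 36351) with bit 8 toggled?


Step 1: 9723 & 36351 = 1531
Step 2: 1531 ^ (1 << 8) = 1531 ^ 256 = 1275

1275


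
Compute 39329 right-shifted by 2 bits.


0b1001100110100001 >> 2 = 0b10011001101000 = 9832

9832


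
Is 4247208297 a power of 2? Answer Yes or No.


0b11111101001001110100000101101001. Multiple bits set => No

No


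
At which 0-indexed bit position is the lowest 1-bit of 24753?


0b110000010110001. Lowest set bit at position 0

0


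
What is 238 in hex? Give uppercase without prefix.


238 = EE hex

EE


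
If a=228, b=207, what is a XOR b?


228 ^ 207 = 43

43


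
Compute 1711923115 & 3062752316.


0b1100110000010011101111110101011 & 0b10110110100011011110010000111100 = 0b100110000010011100010000101000 = 638174248

638174248


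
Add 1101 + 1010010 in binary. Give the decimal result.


1101 + 1010010 = 1011111 = 95

95


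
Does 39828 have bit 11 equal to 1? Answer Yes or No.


0b1001101110010100, bit 11 = 1. Yes

Yes


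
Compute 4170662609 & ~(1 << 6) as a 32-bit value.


4170662609 & ~(1 << 6) = 4170662545

4170662545


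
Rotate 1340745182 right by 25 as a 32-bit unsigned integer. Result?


Rotate 0b1001111111010100010010111011110 right by 25 (32-bit) = 0b11110101000100101110111100100111 = 4111658791

4111658791


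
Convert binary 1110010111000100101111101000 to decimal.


1110010111000100101111101000 in decimal = 240929768

240929768


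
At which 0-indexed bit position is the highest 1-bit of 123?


0b1111011. Highest set bit at position 6

6


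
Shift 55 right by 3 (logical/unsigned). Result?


0b110111 >> 3 = 0b110 = 6

6


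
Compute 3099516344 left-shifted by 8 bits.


0b10111000101111101101110110111000 << 8 = 0b1011100010111110110111011011100000000000 = 793476184064

793476184064


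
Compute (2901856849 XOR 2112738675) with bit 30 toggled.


Step 1: 2901856849 ^ 2112738675 = 3508209442
Step 2: 3508209442 ^ (1 << 30) = 3508209442 ^ 1073741824 = 2434467618

2434467618


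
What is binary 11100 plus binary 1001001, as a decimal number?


11100 + 1001001 = 1100101 = 101

101


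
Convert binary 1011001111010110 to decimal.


1011001111010110 in decimal = 46038

46038


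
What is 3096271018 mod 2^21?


3096271018 & 2097151 = 874666

874666


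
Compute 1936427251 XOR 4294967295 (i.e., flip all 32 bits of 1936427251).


1936427251 ^ 4294967295 = 2358540044

2358540044


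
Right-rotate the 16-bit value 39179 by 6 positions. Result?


Rotate 0b1001100100001011 right by 6 (16-bit) = 0b10111001100100 = 11876

11876


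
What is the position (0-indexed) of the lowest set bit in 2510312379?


0b10010101101000000101001110111011. Lowest set bit at position 0

0


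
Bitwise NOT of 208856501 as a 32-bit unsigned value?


~0b1100011100101110010110110101 = 0b11110011100011010001101001001010 = 4086110794 (32-bit unsigned)

4086110794


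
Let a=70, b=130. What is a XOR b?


70 ^ 130 = 196

196


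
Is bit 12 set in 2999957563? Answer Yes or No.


0b10110010110011111011100000111011, bit 12 = 1. Yes

Yes


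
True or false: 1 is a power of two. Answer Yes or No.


0b1. Only one bit set => Yes

Yes


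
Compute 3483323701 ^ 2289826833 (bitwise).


0b11001111100111110100110100110101 ^ 0b10001000011110111111110000010001 = 0b1000111111001001011000100100100 = 1206169892

1206169892


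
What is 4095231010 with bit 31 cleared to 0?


4095231010 & ~(1 << 31) = 1947747362

1947747362


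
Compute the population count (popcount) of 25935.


0b110010101001111 has 9 set bits

9


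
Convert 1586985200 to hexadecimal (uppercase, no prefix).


1586985200 = 5E9778F0 hex

5E9778F0


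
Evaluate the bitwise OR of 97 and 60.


0b1100001 | 0b111100 = 0b1111101 = 125

125


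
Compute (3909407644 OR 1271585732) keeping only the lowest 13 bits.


Step 1: 3909407644 | 1271585732 = 3956202460
Step 2: 3956202460 & 8191 = 7132

7132


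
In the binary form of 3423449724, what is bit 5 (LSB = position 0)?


0b11001100000011011011001001111100, position 5 = 1

1


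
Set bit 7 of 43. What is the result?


43 | (1 << 7) = 43 | 128 = 171

171


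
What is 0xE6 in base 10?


E6 hex = 230 decimal

230


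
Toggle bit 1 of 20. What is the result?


20 ^ (1 << 1) = 20 ^ 2 = 22

22


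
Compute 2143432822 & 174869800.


0b1111111110000100011000001110110 & 0b1010011011000100110100101000 = 0b1010010000000000000000100000 = 171966496

171966496


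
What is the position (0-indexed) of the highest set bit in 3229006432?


0b11000000011101101011101001100000. Highest set bit at position 31

31


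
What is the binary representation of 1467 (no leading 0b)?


1467 = 10110111011 in binary

10110111011


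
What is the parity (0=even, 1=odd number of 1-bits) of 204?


0b11001100 has 4 ones => parity 0

0


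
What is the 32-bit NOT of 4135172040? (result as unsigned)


~0b11110110011110011011011111001000 = 0b1001100001100100100000110111 = 159795255 (32-bit unsigned)

159795255


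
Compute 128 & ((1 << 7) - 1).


128 & 127 = 0

0


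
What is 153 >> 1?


0b10011001 >> 1 = 0b1001100 = 76

76


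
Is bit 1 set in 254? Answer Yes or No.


0b11111110, bit 1 = 1. Yes

Yes


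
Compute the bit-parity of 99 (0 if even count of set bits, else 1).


0b1100011 has 4 ones => parity 0

0


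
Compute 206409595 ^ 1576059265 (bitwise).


0b1100010011011000111101111011 ^ 0b1011101111100001100000110000001 = 0b1010001101111010100111011111010 = 1371361018

1371361018


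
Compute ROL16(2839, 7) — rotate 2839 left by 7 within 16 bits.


Rotate 0b101100010111 left by 7 (16-bit) = 0b1000101110000101 = 35717

35717


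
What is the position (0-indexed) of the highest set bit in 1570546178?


0b1011101100111001010001000000010. Highest set bit at position 30

30


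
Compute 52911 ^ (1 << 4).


52911 ^ (1 << 4) = 52911 ^ 16 = 52927

52927


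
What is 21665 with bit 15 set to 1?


21665 | (1 << 15) = 21665 | 32768 = 54433

54433


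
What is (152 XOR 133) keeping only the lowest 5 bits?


Step 1: 152 ^ 133 = 29
Step 2: 29 & 31 = 29

29


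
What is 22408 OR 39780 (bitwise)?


0b101011110001000 | 0b1001101101100100 = 0b1101111111101100 = 57324

57324


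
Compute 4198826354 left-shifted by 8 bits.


0b11111010010001010000000101110010 << 8 = 0b1111101001000101000000010111001000000000 = 1074899546624

1074899546624


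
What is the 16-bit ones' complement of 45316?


45316 ^ 65535 = 20219

20219


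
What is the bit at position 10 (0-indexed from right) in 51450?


0b1100100011111010, position 10 = 0

0


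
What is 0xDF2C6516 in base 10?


DF2C6516 hex = 3744228630 decimal

3744228630


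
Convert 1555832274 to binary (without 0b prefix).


1555832274 = 1011100101111000001110111010010 in binary

1011100101111000001110111010010


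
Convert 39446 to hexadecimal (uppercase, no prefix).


39446 = 9A16 hex

9A16


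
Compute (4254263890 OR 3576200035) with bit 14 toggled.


Step 1: 4254263890 | 3576200035 = 4256889715
Step 2: 4256889715 ^ (1 << 14) = 4256889715 ^ 16384 = 4256873331

4256873331


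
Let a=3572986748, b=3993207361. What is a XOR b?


3572986748 ^ 3993207361 = 989131069

989131069


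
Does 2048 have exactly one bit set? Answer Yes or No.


0b100000000000. Only one bit set => Yes

Yes


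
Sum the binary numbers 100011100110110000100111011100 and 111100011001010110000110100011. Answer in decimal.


100011100110110000100111011100 + 111100011001010110000110100011 = 1100000000000000110101101111111 = 1610640255

1610640255


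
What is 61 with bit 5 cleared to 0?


61 & ~(1 << 5) = 29

29


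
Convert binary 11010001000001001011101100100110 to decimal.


11010001000001001011101100100110 in decimal = 3506748198

3506748198


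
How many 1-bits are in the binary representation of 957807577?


0b111001000101101111101111011001 has 19 set bits

19


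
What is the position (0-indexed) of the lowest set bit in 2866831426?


0b10101010111000000110000001000010. Lowest set bit at position 1

1


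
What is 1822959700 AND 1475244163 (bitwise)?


0b1101100101010000010100001010100 & 0b1010111111011100111000010000011 = 0b1000100101010000010000000000000 = 1151868928

1151868928


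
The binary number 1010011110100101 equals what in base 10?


1010011110100101 in decimal = 42917

42917


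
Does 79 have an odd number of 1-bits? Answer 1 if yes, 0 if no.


0b1001111 has 5 ones => parity 1

1


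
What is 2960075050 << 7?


0b10110000011011110010100100101010 << 7 = 0b101100000110111100101001001010100000000 = 378889606400

378889606400


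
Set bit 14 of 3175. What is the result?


3175 | (1 << 14) = 3175 | 16384 = 19559

19559


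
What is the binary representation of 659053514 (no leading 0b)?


659053514 = 100111010010000101101111001010 in binary

100111010010000101101111001010


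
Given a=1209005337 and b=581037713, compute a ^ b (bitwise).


1209005337 ^ 581037713 = 1789795208

1789795208


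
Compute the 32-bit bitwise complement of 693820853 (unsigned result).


~0b101001010110101101110110110101 = 0b11010110101001010010001001001010 = 3601146442 (32-bit unsigned)

3601146442


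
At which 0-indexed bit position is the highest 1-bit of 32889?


0b1000000001111001. Highest set bit at position 15

15


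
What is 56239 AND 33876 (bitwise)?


0b1101101110101111 & 0b1000010001010100 = 0b1000000000000100 = 32772

32772


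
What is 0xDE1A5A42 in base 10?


DE1A5A42 hex = 3726268994 decimal

3726268994


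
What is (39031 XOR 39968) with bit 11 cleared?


Step 1: 39031 ^ 39968 = 1111
Step 2: 1111 & ~(1 << 11) = 1111

1111


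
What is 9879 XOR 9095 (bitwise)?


0b10011010010111 ^ 0b10001110000111 = 0b10100010000 = 1296

1296


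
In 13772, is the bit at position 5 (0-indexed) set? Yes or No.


0b11010111001100, bit 5 = 0. No

No


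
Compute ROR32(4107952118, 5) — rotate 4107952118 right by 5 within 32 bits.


Rotate 0b11110100110110100101111111110110 right by 5 (32-bit) = 0b10110111101001101101001011111111 = 3081163519

3081163519


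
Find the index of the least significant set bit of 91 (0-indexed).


0b1011011. Lowest set bit at position 0

0


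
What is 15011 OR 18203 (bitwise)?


0b11101010100011 | 0b100011100011011 = 0b111111110111011 = 32699

32699


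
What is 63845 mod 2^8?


63845 & 255 = 101

101


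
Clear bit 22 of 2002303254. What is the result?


2002303254 & ~(1 << 22) = 1998108950

1998108950


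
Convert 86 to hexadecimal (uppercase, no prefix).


86 = 56 hex

56


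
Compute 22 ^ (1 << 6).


22 ^ (1 << 6) = 22 ^ 64 = 86

86


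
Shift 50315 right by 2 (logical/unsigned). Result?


0b1100010010001011 >> 2 = 0b11000100100010 = 12578

12578


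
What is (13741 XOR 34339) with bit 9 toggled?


Step 1: 13741 ^ 34339 = 45966
Step 2: 45966 ^ (1 << 9) = 45966 ^ 512 = 45454

45454


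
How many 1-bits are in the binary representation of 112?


0b1110000 has 3 set bits

3


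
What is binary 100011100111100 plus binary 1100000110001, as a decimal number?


100011100111100 + 1100000110001 = 101111101101101 = 24429

24429


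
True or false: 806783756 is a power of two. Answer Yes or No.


0b110000000101101000101100001100. Multiple bits set => No

No


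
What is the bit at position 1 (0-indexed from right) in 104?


0b1101000, position 1 = 0

0


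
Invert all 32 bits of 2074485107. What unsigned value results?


2074485107 ^ 4294967295 = 2220482188

2220482188


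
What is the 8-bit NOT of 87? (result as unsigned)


~0b1010111 = 0b10101000 = 168 (8-bit unsigned)

168


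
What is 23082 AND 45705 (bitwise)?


0b101101000101010 & 0b1011001010001001 = 0b1001000001000 = 4616

4616


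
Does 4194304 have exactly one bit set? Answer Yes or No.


0b10000000000000000000000. Only one bit set => Yes

Yes


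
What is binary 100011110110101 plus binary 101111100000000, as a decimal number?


100011110110101 + 101111100000000 = 1010011010110101 = 42677

42677


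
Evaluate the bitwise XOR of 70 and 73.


0b1000110 ^ 0b1001001 = 0b1111 = 15

15


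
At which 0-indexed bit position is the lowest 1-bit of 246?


0b11110110. Lowest set bit at position 1

1


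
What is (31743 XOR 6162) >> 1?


Step 1: 31743 ^ 6162 = 25581
Step 2: 25581 >> 1 = 12790

12790


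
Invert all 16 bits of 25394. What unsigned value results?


25394 ^ 65535 = 40141

40141


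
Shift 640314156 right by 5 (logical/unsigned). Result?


0b100110001010100110101100101100 >> 5 = 0b1001100010101001101011001 = 20009817

20009817


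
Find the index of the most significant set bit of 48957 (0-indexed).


0b1011111100111101. Highest set bit at position 15

15


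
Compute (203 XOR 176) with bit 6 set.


Step 1: 203 ^ 176 = 123
Step 2: 123 | (1 << 6) = 123 | 64 = 123

123


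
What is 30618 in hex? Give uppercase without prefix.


30618 = 779A hex

779A


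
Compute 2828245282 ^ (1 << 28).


2828245282 ^ (1 << 28) = 2828245282 ^ 268435456 = 3096680738

3096680738


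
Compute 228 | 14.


0b11100100 | 0b1110 = 0b11101110 = 238

238


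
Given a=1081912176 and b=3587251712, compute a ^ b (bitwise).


1081912176 ^ 3587251712 = 2511189360

2511189360


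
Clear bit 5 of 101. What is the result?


101 & ~(1 << 5) = 69

69


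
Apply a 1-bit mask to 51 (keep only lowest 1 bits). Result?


51 & 1 = 1

1


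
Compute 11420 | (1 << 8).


11420 | (1 << 8) = 11420 | 256 = 11676

11676


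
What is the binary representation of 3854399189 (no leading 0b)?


3854399189 = 11100101101111010111011011010101 in binary

11100101101111010111011011010101


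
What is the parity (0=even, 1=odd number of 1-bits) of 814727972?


0b110000100011111100001100100100 has 13 ones => parity 1

1


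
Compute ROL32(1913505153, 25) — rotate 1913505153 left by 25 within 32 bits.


Rotate 0b1110010000011011100010110000001 left by 25 (32-bit) = 0b10111001000001101110001011 = 48503691

48503691


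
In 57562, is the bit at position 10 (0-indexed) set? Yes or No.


0b1110000011011010, bit 10 = 0. No

No


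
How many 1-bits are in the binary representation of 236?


0b11101100 has 5 set bits

5


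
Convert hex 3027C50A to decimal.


3027C50A hex = 807912714 decimal

807912714


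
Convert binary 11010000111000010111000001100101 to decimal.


11010000111000010111000001100101 in decimal = 3504435301

3504435301


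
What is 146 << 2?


0b10010010 << 2 = 0b1001001000 = 584

584


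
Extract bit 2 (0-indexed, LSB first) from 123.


0b1111011, position 2 = 0

0


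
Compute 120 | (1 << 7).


120 | (1 << 7) = 120 | 128 = 248

248


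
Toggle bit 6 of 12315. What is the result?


12315 ^ (1 << 6) = 12315 ^ 64 = 12379

12379


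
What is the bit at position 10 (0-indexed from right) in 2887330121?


0b10101100000110010010100101001001, position 10 = 0

0


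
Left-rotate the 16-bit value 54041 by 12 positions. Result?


Rotate 0b1101001100011001 left by 12 (16-bit) = 0b1001110100110001 = 40241

40241


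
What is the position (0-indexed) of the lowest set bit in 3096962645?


0b10111000100101111110011001010101. Lowest set bit at position 0

0


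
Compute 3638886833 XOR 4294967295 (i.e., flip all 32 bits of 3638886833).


3638886833 ^ 4294967295 = 656080462

656080462


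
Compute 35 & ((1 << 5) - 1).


35 & 31 = 3

3


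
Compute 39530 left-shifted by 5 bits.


0b1001101001101010 << 5 = 0b100110100110101000000 = 1264960

1264960


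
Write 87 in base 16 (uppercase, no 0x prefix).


87 = 57 hex

57


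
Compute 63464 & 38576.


0b1111011111101000 & 0b1001011010110000 = 0b1001011010100000 = 38560

38560


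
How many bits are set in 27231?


0b110101001011111 has 10 set bits

10


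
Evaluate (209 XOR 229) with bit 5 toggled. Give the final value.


Step 1: 209 ^ 229 = 52
Step 2: 52 ^ (1 << 5) = 52 ^ 32 = 20

20


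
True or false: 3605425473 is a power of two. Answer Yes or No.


0b11010110111001100110110101000001. Multiple bits set => No

No


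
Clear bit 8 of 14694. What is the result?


14694 & ~(1 << 8) = 14438

14438


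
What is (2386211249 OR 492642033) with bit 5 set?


Step 1: 2386211249 | 492642033 = 2675949553
Step 2: 2675949553 | (1 << 5) = 2675949553 | 32 = 2675949553

2675949553


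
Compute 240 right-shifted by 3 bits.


0b11110000 >> 3 = 0b11110 = 30

30


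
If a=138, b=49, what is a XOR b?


138 ^ 49 = 187

187


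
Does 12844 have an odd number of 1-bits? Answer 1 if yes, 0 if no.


0b11001000101100 has 6 ones => parity 0

0


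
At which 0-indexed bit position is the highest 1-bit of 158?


0b10011110. Highest set bit at position 7

7


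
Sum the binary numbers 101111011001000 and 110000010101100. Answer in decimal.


101111011001000 + 110000010101100 = 1011111101110100 = 49012

49012


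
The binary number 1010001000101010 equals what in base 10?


1010001000101010 in decimal = 41514

41514


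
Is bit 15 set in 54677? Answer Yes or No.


0b1101010110010101, bit 15 = 1. Yes

Yes


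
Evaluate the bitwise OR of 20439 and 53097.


0b100111111010111 | 0b1100111101101001 = 0b1100111111111111 = 53247

53247


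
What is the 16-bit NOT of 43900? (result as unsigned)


~0b1010101101111100 = 0b101010010000011 = 21635 (16-bit unsigned)

21635


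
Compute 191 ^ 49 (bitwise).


0b10111111 ^ 0b110001 = 0b10001110 = 142

142


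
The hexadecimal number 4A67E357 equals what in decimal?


4A67E357 hex = 1248322391 decimal

1248322391


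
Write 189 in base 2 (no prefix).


189 = 10111101 in binary

10111101


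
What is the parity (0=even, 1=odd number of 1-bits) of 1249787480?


0b1001010011111100011111001011000 has 17 ones => parity 1

1


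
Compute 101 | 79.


0b1100101 | 0b1001111 = 0b1101111 = 111

111


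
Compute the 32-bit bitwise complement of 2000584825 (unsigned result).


~0b1110111001111101000000001111001 = 0b10001000110000010111111110000110 = 2294382470 (32-bit unsigned)

2294382470


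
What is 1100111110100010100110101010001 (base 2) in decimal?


1100111110100010100110101010001 in decimal = 1741770065

1741770065


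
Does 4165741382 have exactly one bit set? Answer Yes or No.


0b11111000010011000010101101000110. Multiple bits set => No

No


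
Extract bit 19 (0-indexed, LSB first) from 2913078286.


0b10101101101000100000110000001110, position 19 = 0

0


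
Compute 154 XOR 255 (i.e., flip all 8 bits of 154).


154 ^ 255 = 101

101


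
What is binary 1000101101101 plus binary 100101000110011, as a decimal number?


1000101101101 + 100101000110011 = 101101110100000 = 23456

23456


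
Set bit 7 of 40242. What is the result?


40242 | (1 << 7) = 40242 | 128 = 40370

40370


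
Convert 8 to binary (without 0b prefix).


8 = 1000 in binary

1000


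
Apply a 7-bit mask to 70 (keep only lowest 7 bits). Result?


70 & 127 = 70

70


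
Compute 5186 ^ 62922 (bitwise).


0b1010001000010 ^ 0b1111010111001010 = 0b1110000110001000 = 57736

57736


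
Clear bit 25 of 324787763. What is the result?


324787763 & ~(1 << 25) = 291233331

291233331


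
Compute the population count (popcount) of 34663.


0b1000011101100111 has 9 set bits

9


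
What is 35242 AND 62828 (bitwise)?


0b1000100110101010 & 0b1111010101101100 = 0b1000000100101000 = 33064

33064


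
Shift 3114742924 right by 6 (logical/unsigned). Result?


0b10111001101001110011010010001100 >> 6 = 0b10111001101001110011010010 = 48667858

48667858


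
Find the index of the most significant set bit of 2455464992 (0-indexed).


0b10010010010110110110110000100000. Highest set bit at position 31

31


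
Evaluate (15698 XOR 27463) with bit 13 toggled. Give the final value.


Step 1: 15698 ^ 27463 = 22037
Step 2: 22037 ^ (1 << 13) = 22037 ^ 8192 = 30229

30229


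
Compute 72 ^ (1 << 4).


72 ^ (1 << 4) = 72 ^ 16 = 88

88


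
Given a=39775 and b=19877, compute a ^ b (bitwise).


39775 ^ 19877 = 55034

55034


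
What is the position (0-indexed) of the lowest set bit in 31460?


0b111101011100100. Lowest set bit at position 2

2


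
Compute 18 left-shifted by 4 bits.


0b10010 << 4 = 0b100100000 = 288

288


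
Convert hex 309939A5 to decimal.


309939A5 hex = 815348133 decimal

815348133


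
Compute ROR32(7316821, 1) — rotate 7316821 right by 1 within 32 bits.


Rotate 0b11011111010010101010101 right by 1 (32-bit) = 0b10000000001101111101001010101010 = 2151142058

2151142058


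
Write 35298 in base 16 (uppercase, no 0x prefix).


35298 = 89E2 hex

89E2


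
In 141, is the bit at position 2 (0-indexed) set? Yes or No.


0b10001101, bit 2 = 1. Yes

Yes


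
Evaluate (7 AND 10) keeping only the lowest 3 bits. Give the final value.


Step 1: 7 & 10 = 2
Step 2: 2 & 7 = 2

2


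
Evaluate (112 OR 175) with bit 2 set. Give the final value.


Step 1: 112 | 175 = 255
Step 2: 255 | (1 << 2) = 255 | 4 = 255

255


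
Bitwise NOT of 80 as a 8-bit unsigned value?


~0b1010000 = 0b10101111 = 175 (8-bit unsigned)

175


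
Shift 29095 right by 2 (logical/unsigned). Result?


0b111000110100111 >> 2 = 0b1110001101001 = 7273

7273


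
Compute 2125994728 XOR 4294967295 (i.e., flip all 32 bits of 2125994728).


2125994728 ^ 4294967295 = 2168972567

2168972567


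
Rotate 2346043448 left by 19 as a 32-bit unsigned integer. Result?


Rotate 0b10001011110101011100100000111000 left by 19 (32-bit) = 0b1000001110001000101111010101110 = 1103388334

1103388334


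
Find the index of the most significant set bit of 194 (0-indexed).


0b11000010. Highest set bit at position 7

7


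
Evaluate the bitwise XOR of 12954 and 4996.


0b11001010011010 ^ 0b1001110000100 = 0b10000100011110 = 8478

8478


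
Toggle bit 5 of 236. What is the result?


236 ^ (1 << 5) = 236 ^ 32 = 204

204


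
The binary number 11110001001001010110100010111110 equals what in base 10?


11110001001001010110100010111110 in decimal = 4045760702

4045760702


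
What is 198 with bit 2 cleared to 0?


198 & ~(1 << 2) = 194

194


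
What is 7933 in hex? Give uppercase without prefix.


7933 = 1EFD hex

1EFD


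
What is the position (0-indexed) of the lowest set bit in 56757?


0b1101110110110101. Lowest set bit at position 0

0


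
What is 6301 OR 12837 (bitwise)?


0b1100010011101 | 0b11001000100101 = 0b11101010111101 = 15037

15037


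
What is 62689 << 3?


0b1111010011100001 << 3 = 0b1111010011100001000 = 501512

501512


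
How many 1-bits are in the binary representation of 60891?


0b1110110111011011 has 12 set bits

12


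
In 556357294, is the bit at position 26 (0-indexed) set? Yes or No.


0b100001001010010101011010101110, bit 26 = 0. No

No


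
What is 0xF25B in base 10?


F25B hex = 62043 decimal

62043


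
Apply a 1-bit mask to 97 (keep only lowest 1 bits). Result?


97 & 1 = 1

1


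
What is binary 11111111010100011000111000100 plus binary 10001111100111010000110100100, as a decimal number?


11111111010100011000111000100 + 10001111100111010000110100100 = 110001110111011101001101101000 = 836621160

836621160


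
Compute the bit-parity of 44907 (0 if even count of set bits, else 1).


0b1010111101101011 has 11 ones => parity 1

1


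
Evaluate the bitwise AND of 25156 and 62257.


0b110001001000100 & 0b1111001100110001 = 0b110001000000000 = 25088

25088


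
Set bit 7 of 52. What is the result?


52 | (1 << 7) = 52 | 128 = 180

180


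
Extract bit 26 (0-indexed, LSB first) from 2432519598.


0b10010000111111010100110110101110, position 26 = 0

0


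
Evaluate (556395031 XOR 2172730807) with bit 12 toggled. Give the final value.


Step 1: 556395031 ^ 2172730807 = 2695419808
Step 2: 2695419808 ^ (1 << 12) = 2695419808 ^ 4096 = 2695415712

2695415712


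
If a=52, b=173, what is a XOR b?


52 ^ 173 = 153

153


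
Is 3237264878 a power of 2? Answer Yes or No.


0b11000000111101001011110111101110. Multiple bits set => No

No


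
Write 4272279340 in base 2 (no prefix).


4272279340 = 11111110101001011100111100101100 in binary

11111110101001011100111100101100


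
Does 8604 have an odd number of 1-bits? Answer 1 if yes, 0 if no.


0b10000110011100 has 6 ones => parity 0

0


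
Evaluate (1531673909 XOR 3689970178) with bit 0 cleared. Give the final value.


Step 1: 1531673909 ^ 3689970178 = 2159740727
Step 2: 2159740727 & ~(1 << 0) = 2159740726

2159740726


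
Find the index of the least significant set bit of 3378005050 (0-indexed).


0b11001001010110000100010000111010. Lowest set bit at position 1

1


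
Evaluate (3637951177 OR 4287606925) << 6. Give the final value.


Step 1: 3637951177 | 4287606925 = 4292852429
Step 2: 4292852429 << 6 = 274742555456

274742555456


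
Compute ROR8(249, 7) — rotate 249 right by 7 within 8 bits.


Rotate 0b11111001 right by 7 (8-bit) = 0b11110011 = 243

243


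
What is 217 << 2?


0b11011001 << 2 = 0b1101100100 = 868

868


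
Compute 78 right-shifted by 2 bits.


0b1001110 >> 2 = 0b10011 = 19

19


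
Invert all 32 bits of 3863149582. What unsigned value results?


3863149582 ^ 4294967295 = 431817713

431817713


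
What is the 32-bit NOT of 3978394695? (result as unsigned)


~0b11101101001000010111110001000111 = 0b10010110111101000001110111000 = 316572600 (32-bit unsigned)

316572600


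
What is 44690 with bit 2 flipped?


44690 ^ (1 << 2) = 44690 ^ 4 = 44694

44694


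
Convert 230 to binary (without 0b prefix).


230 = 11100110 in binary

11100110


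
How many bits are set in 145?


0b10010001 has 3 set bits

3


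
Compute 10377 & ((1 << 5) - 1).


10377 & 31 = 9

9


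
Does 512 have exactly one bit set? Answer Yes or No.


0b1000000000. Only one bit set => Yes

Yes


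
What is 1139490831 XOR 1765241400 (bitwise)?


0b1000011111010110100000000001111 ^ 0b1101001001101110111001000111000 = 0b101010110111000011001000110111 = 719073847

719073847


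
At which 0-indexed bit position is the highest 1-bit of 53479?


0b1101000011100111. Highest set bit at position 15

15


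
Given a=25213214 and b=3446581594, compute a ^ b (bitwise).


25213214 ^ 3446581594 = 3438153796

3438153796


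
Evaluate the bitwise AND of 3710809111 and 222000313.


0b11011101001011100111010000010111 & 0b1101001110110111010010111001 = 0b1101001010100111010000010001 = 220886033

220886033


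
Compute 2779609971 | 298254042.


0b10100101101011010111101101110011 | 0b10001110001101111111011011010 = 0b10110101111011111111111111111011 = 3052404731

3052404731


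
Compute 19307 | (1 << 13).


19307 | (1 << 13) = 19307 | 8192 = 27499

27499


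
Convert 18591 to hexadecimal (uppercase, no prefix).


18591 = 489F hex

489F


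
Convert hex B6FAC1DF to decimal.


B6FAC1DF hex = 3069886943 decimal

3069886943


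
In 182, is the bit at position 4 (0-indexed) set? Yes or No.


0b10110110, bit 4 = 1. Yes

Yes


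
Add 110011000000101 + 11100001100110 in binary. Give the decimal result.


110011000000101 + 11100001100110 = 1001111001101011 = 40555

40555


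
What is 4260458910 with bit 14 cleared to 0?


4260458910 & ~(1 << 14) = 4260442526

4260442526


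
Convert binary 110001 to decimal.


110001 in decimal = 49

49


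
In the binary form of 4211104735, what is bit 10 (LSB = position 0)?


0b11111011000000000101101111011111, position 10 = 0

0


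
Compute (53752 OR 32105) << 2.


Step 1: 53752 | 32105 = 65017
Step 2: 65017 << 2 = 260068

260068


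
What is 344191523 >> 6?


0b10100100000111111001000100011 >> 6 = 0b10100100000111111001000 = 5377992

5377992


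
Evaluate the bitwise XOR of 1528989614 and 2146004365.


0b1011011001000101000011110101110 ^ 0b1111111111010010110110110001101 = 0b100100110010111110101000100011 = 617343523

617343523


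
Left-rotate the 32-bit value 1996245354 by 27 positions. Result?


Rotate 0b1110110111111000100100101101010 left by 27 (32-bit) = 0b1010011101101111110001001001011 = 1404559947

1404559947


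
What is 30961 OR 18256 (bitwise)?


0b111100011110001 | 0b100011101010000 = 0b111111111110001 = 32753

32753


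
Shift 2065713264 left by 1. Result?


0b1111011001000000100100001110000 << 1 = 0b11110110010000001001000011100000 = 4131426528

4131426528


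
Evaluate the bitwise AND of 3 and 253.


0b11 & 0b11111101 = 0b1 = 1

1


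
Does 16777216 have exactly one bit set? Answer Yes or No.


0b1000000000000000000000000. Only one bit set => Yes

Yes


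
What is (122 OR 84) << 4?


Step 1: 122 | 84 = 126
Step 2: 126 << 4 = 2016

2016


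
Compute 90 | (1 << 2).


90 | (1 << 2) = 90 | 4 = 94

94


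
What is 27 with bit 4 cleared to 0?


27 & ~(1 << 4) = 11

11


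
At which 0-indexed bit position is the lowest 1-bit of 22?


0b10110. Lowest set bit at position 1

1


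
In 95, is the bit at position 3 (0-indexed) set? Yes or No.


0b1011111, bit 3 = 1. Yes

Yes


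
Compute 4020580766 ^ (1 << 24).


4020580766 ^ (1 << 24) = 4020580766 ^ 16777216 = 4003803550

4003803550


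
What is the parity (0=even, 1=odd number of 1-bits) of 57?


0b111001 has 4 ones => parity 0

0


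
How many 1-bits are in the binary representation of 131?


0b10000011 has 3 set bits

3


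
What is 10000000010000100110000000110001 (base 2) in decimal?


10000000010000100110000000110001 in decimal = 2151833649

2151833649


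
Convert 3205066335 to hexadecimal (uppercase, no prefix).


3205066335 = BF096E5F hex

BF096E5F


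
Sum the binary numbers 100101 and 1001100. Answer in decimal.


100101 + 1001100 = 1110001 = 113

113


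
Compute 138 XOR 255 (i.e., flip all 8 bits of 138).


138 ^ 255 = 117

117


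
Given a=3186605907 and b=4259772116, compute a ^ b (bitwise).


3186605907 ^ 4259772116 = 1074350471

1074350471


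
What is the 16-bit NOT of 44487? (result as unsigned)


~0b1010110111000111 = 0b101001000111000 = 21048 (16-bit unsigned)

21048


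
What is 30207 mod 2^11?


30207 & 2047 = 1535

1535


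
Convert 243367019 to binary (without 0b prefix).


243367019 = 1110100000010111110001101011 in binary

1110100000010111110001101011


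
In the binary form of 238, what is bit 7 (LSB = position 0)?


0b11101110, position 7 = 1

1


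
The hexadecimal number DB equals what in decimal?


DB hex = 219 decimal

219


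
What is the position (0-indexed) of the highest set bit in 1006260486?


0b111011111110100101000100000110. Highest set bit at position 29

29


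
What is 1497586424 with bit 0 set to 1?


1497586424 | (1 << 0) = 1497586424 | 1 = 1497586425

1497586425


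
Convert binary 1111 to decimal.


1111 in decimal = 15

15


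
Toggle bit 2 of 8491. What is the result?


8491 ^ (1 << 2) = 8491 ^ 4 = 8495

8495


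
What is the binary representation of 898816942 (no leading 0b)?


898816942 = 110101100100101101101110101110 in binary

110101100100101101101110101110


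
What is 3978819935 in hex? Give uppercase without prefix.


3978819935 = ED27F95F hex

ED27F95F


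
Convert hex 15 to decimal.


15 hex = 21 decimal

21


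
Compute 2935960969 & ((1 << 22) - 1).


2935960969 & 4194303 = 4142473

4142473


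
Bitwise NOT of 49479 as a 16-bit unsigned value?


~0b1100000101000111 = 0b11111010111000 = 16056 (16-bit unsigned)

16056


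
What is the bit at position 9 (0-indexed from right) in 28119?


0b110110111010111, position 9 = 0

0


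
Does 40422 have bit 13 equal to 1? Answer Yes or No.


0b1001110111100110, bit 13 = 0. No

No


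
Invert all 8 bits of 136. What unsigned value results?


136 ^ 255 = 119

119


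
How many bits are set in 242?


0b11110010 has 5 set bits

5


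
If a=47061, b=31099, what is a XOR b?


47061 ^ 31099 = 52910

52910


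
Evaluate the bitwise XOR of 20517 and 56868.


0b101000000100101 ^ 0b1101111000100100 = 0b1000111000000001 = 36353

36353


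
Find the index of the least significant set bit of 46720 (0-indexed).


0b1011011010000000. Lowest set bit at position 7

7


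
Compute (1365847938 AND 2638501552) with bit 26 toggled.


Step 1: 1365847938 & 2638501552 = 289408640
Step 2: 289408640 ^ (1 << 26) = 289408640 ^ 67108864 = 356517504

356517504


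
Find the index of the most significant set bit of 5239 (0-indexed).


0b1010001110111. Highest set bit at position 12

12


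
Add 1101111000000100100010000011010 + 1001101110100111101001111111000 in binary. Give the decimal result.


1101111000000100100010000011010 + 1001101110100111101001111111000 = 10111100110101100001100000010010 = 3168147474

3168147474


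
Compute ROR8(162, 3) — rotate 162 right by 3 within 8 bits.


Rotate 0b10100010 right by 3 (8-bit) = 0b1010100 = 84

84


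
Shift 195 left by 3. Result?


0b11000011 << 3 = 0b11000011000 = 1560

1560


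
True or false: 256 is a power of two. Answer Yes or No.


0b100000000. Only one bit set => Yes

Yes


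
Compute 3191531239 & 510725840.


0b10111110001110101110011011100111 & 0b11110011100010000111011010000 = 0b11110001100000000011011000000 = 506463936

506463936


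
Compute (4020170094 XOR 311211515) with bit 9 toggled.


Step 1: 4020170094 ^ 311211515 = 4245837973
Step 2: 4245837973 ^ (1 << 9) = 4245837973 ^ 512 = 4245838485

4245838485


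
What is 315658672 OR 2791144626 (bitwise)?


0b10010110100001001000110110000 | 0b10100110010111010111110010110010 = 0b10110110110111011111110110110010 = 3068001714

3068001714


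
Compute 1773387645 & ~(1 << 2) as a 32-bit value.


1773387645 & ~(1 << 2) = 1773387641

1773387641


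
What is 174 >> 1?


0b10101110 >> 1 = 0b1010111 = 87

87


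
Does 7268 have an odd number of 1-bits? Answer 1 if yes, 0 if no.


0b1110001100100 has 6 ones => parity 0

0


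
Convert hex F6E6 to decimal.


F6E6 hex = 63206 decimal

63206


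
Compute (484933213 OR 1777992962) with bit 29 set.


Step 1: 484933213 | 1777992962 = 2113896287
Step 2: 2113896287 | (1 << 29) = 2113896287 | 536870912 = 2113896287

2113896287


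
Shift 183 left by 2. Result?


0b10110111 << 2 = 0b1011011100 = 732

732


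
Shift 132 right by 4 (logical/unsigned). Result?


0b10000100 >> 4 = 0b1000 = 8

8


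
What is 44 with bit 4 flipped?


44 ^ (1 << 4) = 44 ^ 16 = 60

60


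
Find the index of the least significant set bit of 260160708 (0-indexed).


0b1111100000011011110011000100. Lowest set bit at position 2

2


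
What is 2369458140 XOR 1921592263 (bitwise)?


0b10001101001110110000111111011100 ^ 0b1110010100010010010101111000111 = 0b11111111101100100010010000011011 = 4289864731

4289864731


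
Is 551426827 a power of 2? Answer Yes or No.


0b100000110111100001101100001011. Multiple bits set => No

No


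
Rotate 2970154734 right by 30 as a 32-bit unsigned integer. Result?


Rotate 0b10110001000010001111011011101110 right by 30 (32-bit) = 0b11000100001000111101101110111010 = 3290684346

3290684346


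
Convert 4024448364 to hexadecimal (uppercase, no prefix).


4024448364 = EFE0356C hex

EFE0356C


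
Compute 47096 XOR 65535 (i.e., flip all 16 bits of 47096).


47096 ^ 65535 = 18439

18439


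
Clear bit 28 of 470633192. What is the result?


470633192 & ~(1 << 28) = 202197736

202197736


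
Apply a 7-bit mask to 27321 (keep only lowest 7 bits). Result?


27321 & 127 = 57

57


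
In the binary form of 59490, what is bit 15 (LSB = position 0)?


0b1110100001100010, position 15 = 1

1


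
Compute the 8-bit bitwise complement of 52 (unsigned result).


~0b110100 = 0b11001011 = 203 (8-bit unsigned)

203


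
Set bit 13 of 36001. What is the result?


36001 | (1 << 13) = 36001 | 8192 = 44193

44193


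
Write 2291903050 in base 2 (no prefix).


2291903050 = 10001000100110111010101001001010 in binary

10001000100110111010101001001010


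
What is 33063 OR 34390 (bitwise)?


0b1000000100100111 | 0b1000011001010110 = 0b1000011101110111 = 34679

34679


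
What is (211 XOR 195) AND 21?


Step 1: 211 ^ 195 = 16
Step 2: 16 & 21 = 16

16


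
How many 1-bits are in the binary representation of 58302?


0b1110001110111110 has 11 set bits

11


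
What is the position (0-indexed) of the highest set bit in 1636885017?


0b1100001100100001110001000011001. Highest set bit at position 30

30
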